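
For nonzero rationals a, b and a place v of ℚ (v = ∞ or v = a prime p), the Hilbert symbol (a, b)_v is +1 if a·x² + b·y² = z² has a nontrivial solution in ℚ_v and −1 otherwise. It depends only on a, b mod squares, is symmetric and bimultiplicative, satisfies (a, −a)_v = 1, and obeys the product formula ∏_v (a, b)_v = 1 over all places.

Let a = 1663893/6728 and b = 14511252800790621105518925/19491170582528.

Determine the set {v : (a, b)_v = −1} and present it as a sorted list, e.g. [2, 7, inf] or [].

[7, 13]

Mod squares: a ≡ 154, b ≡ 26. Check v ∈ {∞, 2, 3, 5, 7, 11, 13, 17, 29, 43}.
v=7: a=7^5·(≡1), b=7^14·(≡6) mod 7; (1|7)=+1, (6|7)=-1; (−1)^{5·14·3}·(+1)^14·(-1)^5 = -1.
v=43: a=43^0·(≡9), b=43^2·(≡5) mod 43; (9|43)=+1, (5|43)=-1; (−1)^{0·2·21}·(+1)^2·(-1)^0 = +1.
v=17: a=17^0·(≡4), b=17^2·(≡8) mod 17; (4|17)=+1, (8|17)=+1; (−1)^{0·2·8}·(+1)^2·(+1)^0 = +1.
v=11: a=11^1·(≡5), b=11^0·(≡3) mod 11; (5|11)=+1, (3|11)=+1; (−1)^{1·0·5}·(+1)^0·(+1)^1 = +1.
v=3: a=3^2·(≡1), b=3^6·(≡2) mod 3; (1|3)=+1, (2|3)=-1; (−1)^{2·6·1}·(+1)^6·(-1)^2 = +1.
v=5: a=5^0·(≡1), b=5^2·(≡4) mod 5; (1|5)=+1, (4|5)=+1; (−1)^{0·2·2}·(+1)^2·(+1)^0 = +1.
v=13: a=13^0·(≡7), b=13^3·(≡5) mod 13; (7|13)=-1, (5|13)=-1; (−1)^{0·3·6}·(-1)^3·(-1)^0 = -1.
v=∞: 154 > 0 and 26 > 0  ⇒  (a,b)_∞ = +1.
v=29: a=29^-2·(≡24), b=29^-6·(≡14) mod 29; (24|29)=+1, (14|29)=-1; (−1)^{-2·-6·14}·(+1)^-6·(-1)^-2 = +1.
v=2: v_2(a)=-3, v_2(b)=-15; units ≡ 5, 5 (mod 8); ε·ε+αω+βω = 0·0+-3·1+-15·1 ≡ 0  ⇒  (a,b)_2 = +1.
Ram(154, 26) = {7, 13}; no ℚ_7-point on the conic.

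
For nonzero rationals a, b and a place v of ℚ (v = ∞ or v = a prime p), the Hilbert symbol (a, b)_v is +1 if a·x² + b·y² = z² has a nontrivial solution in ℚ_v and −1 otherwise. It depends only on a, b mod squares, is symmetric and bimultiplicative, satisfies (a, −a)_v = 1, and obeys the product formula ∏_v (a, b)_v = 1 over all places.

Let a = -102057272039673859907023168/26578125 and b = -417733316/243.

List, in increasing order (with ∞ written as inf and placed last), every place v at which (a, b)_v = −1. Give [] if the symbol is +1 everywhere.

[7, 11, 13, inf]

(a, b) ≡ (-273, -3003) mod (ℚ^×)²; places V = {2, 3, 5, 7, 11, 13, 17, 19, 23, 41, 43, ∞}.
(a,b)_7: α=-1, u≡5; β=1, v≡6 (mod 7); (5|7)=-1, (6|7)=-1; sign (−1)^1·-1^1·-1^-1 = -1.
(a,b)_11: α=4, u≡2; β=1, v≡6 (mod 11); (2|11)=-1, (6|11)=-1; sign (−1)^0·-1^1·-1^4 = -1.
(a,b)_5: α=-6, u≡2; β=0, v≡3 (mod 5); (2|5)=-1, (3|5)=-1; sign (−1)^0·-1^0·-1^-6 = +1.
(a,b)_23: α=2, u≡1; β=0, v≡14 (mod 23); (1|23)=+1, (14|23)=-1; sign (−1)^0·+1^0·-1^2 = +1.
(a,b)_41: α=2, u≡22; β=0, v≡20 (mod 41); (22|41)=-1, (20|41)=+1; sign (−1)^0·-1^0·+1^2 = +1.
(a,b)_17: α=4, u≡8; β=2, v≡3 (mod 17); (8|17)=+1, (3|17)=-1; sign (−1)^0·+1^2·-1^4 = +1.
(a,b)_3: α=-5, u≡2; β=-5, v≡1 (mod 3); (2|3)=-1, (1|3)=+1; sign (−1)^1·-1^-5·+1^-5 = +1.
(a,b)_43: α=2, u≡34; β=0, v≡18 (mod 43); (34|43)=-1, (18|43)=-1; sign (−1)^0·-1^0·-1^2 = +1.
(a,b)_2: α=6, β=2; u≡7, v≡5 (mod 8); ε(u)ε(v)=1·0, αω(v)=6·1, βω(u)=2·0; sum ≡ 0  ⇒  +1.
(a,b)_∞: sgn(-273)=−, sgn(-3003)=−, so -1.
(a,b)_19: α=2, u≡3; β=2, v≡14 (mod 19); (3|19)=-1, (14|19)=-1; sign (−1)^0·-1^2·-1^2 = +1.
(a,b)_13: α=3, u≡7; β=1, v≡9 (mod 13); (7|13)=-1, (9|13)=+1; sign (−1)^0·-1^1·+1^3 = -1.
(-273, -3003 / ℚ) ramifies at {7, 11, 13, ∞}: a division algebra.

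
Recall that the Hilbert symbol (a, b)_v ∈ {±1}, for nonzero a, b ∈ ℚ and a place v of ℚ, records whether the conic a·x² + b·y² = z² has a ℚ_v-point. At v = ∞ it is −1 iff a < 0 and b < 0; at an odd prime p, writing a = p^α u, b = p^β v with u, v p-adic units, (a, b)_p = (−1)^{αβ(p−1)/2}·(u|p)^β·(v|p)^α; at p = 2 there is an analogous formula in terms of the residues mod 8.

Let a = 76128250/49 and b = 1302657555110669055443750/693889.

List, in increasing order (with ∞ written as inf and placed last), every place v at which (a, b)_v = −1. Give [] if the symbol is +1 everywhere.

[5, 11, 19, 31]

Mod squares: a ≡ 3045130, b ≡ 64790. Check v ∈ {∞, 2, 5, 7, 11, 17, 19, 31, 47}.
v=31: a=31^1·(≡3), b=31^5·(≡29) mod 31; (3|31)=-1, (29|31)=-1; (−1)^{1·5·15}·(-1)^5·(-1)^1 = -1.
v=∞: 3045130 > 0 and 64790 > 0  ⇒  (a,b)_∞ = +1.
v=17: a=17^0·(≡14), b=17^-2·(≡7) mod 17; (14|17)=-1, (7|17)=-1; (−1)^{0·-2·8}·(-1)^-2·(-1)^0 = +1.
v=11: a=11^1·(≡9), b=11^3·(≡9) mod 11; (9|11)=+1, (9|11)=+1; (−1)^{1·3·5}·(+1)^3·(+1)^1 = -1.
v=19: a=19^1·(≡1), b=19^5·(≡4) mod 19; (1|19)=+1, (4|19)=+1; (−1)^{1·5·9}·(+1)^5·(+1)^1 = -1.
v=2: v_2(a)=1, v_2(b)=1; units ≡ 5, 3 (mod 8); ε·ε+αω+βω = 0·1+1·1+1·1 ≡ 0  ⇒  (a,b)_2 = +1.
v=47: a=47^1·(≡18), b=47^2·(≡7) mod 47; (18|47)=+1, (7|47)=+1; (−1)^{1·2·23}·(+1)^2·(+1)^1 = +1.
v=7: a=7^-2·(≡2), b=7^-4·(≡5) mod 7; (2|7)=+1, (5|7)=-1; (−1)^{-2·-4·3}·(+1)^-4·(-1)^-2 = +1.
v=5: a=5^3·(≡4), b=5^5·(≡3) mod 5; (4|5)=+1, (3|5)=-1; (−1)^{3·5·2}·(+1)^5·(-1)^3 = -1.
(3045130, 64790 / ℚ) ramifies at {5, 11, 19, 31}: a division algebra.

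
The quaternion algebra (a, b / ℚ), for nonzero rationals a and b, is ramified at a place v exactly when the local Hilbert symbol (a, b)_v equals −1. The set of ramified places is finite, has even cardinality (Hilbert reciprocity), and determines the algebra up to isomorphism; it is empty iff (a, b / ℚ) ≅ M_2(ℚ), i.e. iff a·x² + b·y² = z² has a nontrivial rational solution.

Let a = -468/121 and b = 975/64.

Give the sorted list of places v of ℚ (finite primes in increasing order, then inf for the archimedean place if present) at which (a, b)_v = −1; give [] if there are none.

Mod squares: a ≡ -13, b ≡ 39. Check v ∈ {∞, 2, 3, 5, 11, 13}.
v=11: a=11^-2·(≡5), b=11^0·(≡2) mod 11; (5|11)=+1, (2|11)=-1; (−1)^{-2·0·5}·(+1)^0·(-1)^-2 = +1.
v=5: a=5^0·(≡2), b=5^2·(≡1) mod 5; (2|5)=-1, (1|5)=+1; (−1)^{0·2·2}·(-1)^2·(+1)^0 = +1.
v=2: v_2(a)=2, v_2(b)=-6; units ≡ 3, 7 (mod 8); ε·ε+αω+βω = 1·1+2·0+-6·1 ≡ 1  ⇒  (a,b)_2 = -1.
v=∞: -13 < 0 and 39 > 0  ⇒  (a,b)_∞ = +1.
v=3: a=3^2·(≡2), b=3^1·(≡1) mod 3; (2|3)=-1, (1|3)=+1; (−1)^{2·1·1}·(-1)^1·(+1)^2 = -1.
v=13: a=13^1·(≡4), b=13^1·(≡3) mod 13; (4|13)=+1, (3|13)=+1; (−1)^{1·1·6}·(+1)^1·(+1)^1 = +1.
Ram(-13, 39) = {2, 3}; no ℚ_2-point on the conic.

[2, 3]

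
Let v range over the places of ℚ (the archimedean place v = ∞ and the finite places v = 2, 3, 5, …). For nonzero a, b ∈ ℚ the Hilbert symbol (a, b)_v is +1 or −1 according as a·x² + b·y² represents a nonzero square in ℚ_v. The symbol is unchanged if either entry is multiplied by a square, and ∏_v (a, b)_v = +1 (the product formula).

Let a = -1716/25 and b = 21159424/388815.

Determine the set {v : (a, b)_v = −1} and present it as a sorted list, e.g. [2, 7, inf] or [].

[2, 11]

Mod squares: a ≡ -429, b ≡ 4290. Check v ∈ {∞, 2, 3, 5, 7, 11, 13, 17, 23}.
v=13: a=13^1·(≡2), b=13^1·(≡2) mod 13; (2|13)=-1, (2|13)=-1; (−1)^{1·1·6}·(-1)^1·(-1)^1 = +1.
v=7: a=7^0·(≡5), b=7^-2·(≡5) mod 7; (5|7)=-1, (5|7)=-1; (−1)^{0·-2·3}·(-1)^-2·(-1)^0 = +1.
v=5: a=5^-2·(≡4), b=5^-1·(≡3) mod 5; (4|5)=+1, (3|5)=-1; (−1)^{-2·-1·2}·(+1)^-1·(-1)^-2 = +1.
v=23: a=23^0·(≡16), b=23^-2·(≡1) mod 23; (16|23)=+1, (1|23)=+1; (−1)^{0·-2·11}·(+1)^-2·(+1)^0 = +1.
v=2: v_2(a)=2, v_2(b)=9; units ≡ 3, 1 (mod 8); ε·ε+αω+βω = 1·0+2·0+9·1 ≡ 1  ⇒  (a,b)_2 = -1.
v=∞: -429 < 0 and 4290 > 0  ⇒  (a,b)_∞ = +1.
v=11: a=11^1·(≡3), b=11^1·(≡4) mod 11; (3|11)=+1, (4|11)=+1; (−1)^{1·1·5}·(+1)^1·(+1)^1 = -1.
v=17: a=17^0·(≡15), b=17^2·(≡6) mod 17; (15|17)=+1, (6|17)=-1; (−1)^{0·2·8}·(+1)^2·(-1)^0 = +1.
v=3: a=3^1·(≡1), b=3^-1·(≡2) mod 3; (1|3)=+1, (2|3)=-1; (−1)^{1·-1·1}·(+1)^-1·(-1)^1 = +1.
|Ram(-429, 4290)| = 2, even; anisotropic at {2, 11}.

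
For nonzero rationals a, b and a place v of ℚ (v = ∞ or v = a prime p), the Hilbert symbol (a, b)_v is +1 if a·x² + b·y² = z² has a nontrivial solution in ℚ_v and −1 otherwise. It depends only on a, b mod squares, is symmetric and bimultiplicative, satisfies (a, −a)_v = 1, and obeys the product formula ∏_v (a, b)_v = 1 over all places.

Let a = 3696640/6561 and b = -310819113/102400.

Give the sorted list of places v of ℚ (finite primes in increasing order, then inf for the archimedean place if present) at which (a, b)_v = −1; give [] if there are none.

Mod squares: a ≡ 10, b ≡ -33. Check v ∈ {∞, 2, 3, 5, 11, 19, 31}.
v=2: v_2(a)=11, v_2(b)=-12; units ≡ 5, 7 (mod 8); ε·ε+αω+βω = 0·1+11·0+-12·1 ≡ 0  ⇒  (a,b)_2 = +1.
v=∞: 10 > 0 and -33 < 0  ⇒  (a,b)_∞ = +1.
v=11: a=11^0·(≡7), b=11^3·(≡7) mod 11; (7|11)=-1, (7|11)=-1; (−1)^{0·3·5}·(-1)^3·(-1)^0 = -1.
v=3: a=3^-8·(≡1), b=3^5·(≡1) mod 3; (1|3)=+1, (1|3)=+1; (−1)^{-8·5·1}·(+1)^5·(+1)^-8 = +1.
v=31: a=31^0·(≡10), b=31^2·(≡3) mod 31; (10|31)=+1, (3|31)=-1; (−1)^{0·2·15}·(+1)^2·(-1)^0 = +1.
v=19: a=19^2·(≡3), b=19^0·(≡7) mod 19; (3|19)=-1, (7|19)=+1; (−1)^{2·0·9}·(-1)^0·(+1)^2 = +1.
v=5: a=5^1·(≡3), b=5^-2·(≡2) mod 5; (3|5)=-1, (2|5)=-1; (−1)^{1·-2·2}·(-1)^-2·(-1)^1 = -1.
(10, -33 / ℚ) ramifies at {5, 11}: a division algebra.

[5, 11]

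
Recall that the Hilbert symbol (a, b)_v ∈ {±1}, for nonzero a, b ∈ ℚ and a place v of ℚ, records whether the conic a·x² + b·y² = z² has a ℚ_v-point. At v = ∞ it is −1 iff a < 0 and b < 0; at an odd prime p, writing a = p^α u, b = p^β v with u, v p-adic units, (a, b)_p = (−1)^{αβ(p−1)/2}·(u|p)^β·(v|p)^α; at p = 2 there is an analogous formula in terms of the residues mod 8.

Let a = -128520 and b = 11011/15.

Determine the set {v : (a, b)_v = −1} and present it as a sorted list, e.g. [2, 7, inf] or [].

Mod squares: a ≡ -3570, b ≡ 1365. Check v ∈ {∞, 2, 3, 5, 7, 11, 13, 17}.
v=17: a=17^1·(≡5), b=17^0·(≡11) mod 17; (5|17)=-1, (11|17)=-1; (−1)^{1·0·8}·(-1)^0·(-1)^1 = -1.
v=2: v_2(a)=3, v_2(b)=0; units ≡ 7, 5 (mod 8); ε·ε+αω+βω = 1·0+3·1+0·0 ≡ 1  ⇒  (a,b)_2 = -1.
v=13: a=13^0·(≡11), b=13^1·(≡1) mod 13; (11|13)=-1, (1|13)=+1; (−1)^{0·1·6}·(-1)^1·(+1)^0 = -1.
v=3: a=3^3·(≡1), b=3^-1·(≡2) mod 3; (1|3)=+1, (2|3)=-1; (−1)^{3·-1·1}·(+1)^-1·(-1)^3 = +1.
v=5: a=5^1·(≡1), b=5^-1·(≡2) mod 5; (1|5)=+1, (2|5)=-1; (−1)^{1·-1·2}·(+1)^-1·(-1)^1 = -1.
v=7: a=7^1·(≡1), b=7^1·(≡5) mod 7; (1|7)=+1, (5|7)=-1; (−1)^{1·1·3}·(+1)^1·(-1)^1 = +1.
v=11: a=11^0·(≡4), b=11^2·(≡9) mod 11; (4|11)=+1, (9|11)=+1; (−1)^{0·2·5}·(+1)^2·(+1)^0 = +1.
v=∞: -3570 < 0 and 1365 > 0  ⇒  (a,b)_∞ = +1.
(-3570, 1365 / ℚ) ramifies at {2, 5, 13, 17}: a division algebra.

[2, 5, 13, 17]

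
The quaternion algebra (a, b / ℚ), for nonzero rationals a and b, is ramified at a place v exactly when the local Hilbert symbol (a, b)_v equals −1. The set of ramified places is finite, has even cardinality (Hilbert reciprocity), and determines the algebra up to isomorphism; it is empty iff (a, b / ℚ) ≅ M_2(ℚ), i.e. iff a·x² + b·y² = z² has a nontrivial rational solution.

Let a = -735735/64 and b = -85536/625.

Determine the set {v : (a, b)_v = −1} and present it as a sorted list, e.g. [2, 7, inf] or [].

(a, b) ≡ (-15015, -66) mod (ℚ^×)²; places V = {2, 3, 5, 7, 11, 13, ∞}.
(a,b)_∞: sgn(-15015)=−, sgn(-66)=−, so -1.
(a,b)_3: α=1, u≡2; β=5, v≡2 (mod 3); (2|3)=-1, (2|3)=-1; sign (−1)^1·-1^5·-1^1 = -1.
(a,b)_2: α=-6, β=5; u≡1, v≡7 (mod 8); ε(u)ε(v)=0·1, αω(v)=-6·0, βω(u)=5·0; sum ≡ 0  ⇒  +1.
(a,b)_13: α=1, u≡6; β=0, v≡4 (mod 13); (6|13)=-1, (4|13)=+1; sign (−1)^0·-1^0·+1^1 = +1.
(a,b)_5: α=1, u≡2; β=-4, v≡4 (mod 5); (2|5)=-1, (4|5)=+1; sign (−1)^0·-1^-4·+1^1 = +1.
(a,b)_7: α=3, u≡4; β=0, v≡2 (mod 7); (4|7)=+1, (2|7)=+1; sign (−1)^0·+1^0·+1^3 = +1.
(a,b)_11: α=1, u≡8; β=1, v≡5 (mod 11); (8|11)=-1, (5|11)=+1; sign (−1)^1·-1^1·+1^1 = +1.
Ram(-15015, -66) = {3, ∞}; no ℚ_3-point on the conic.

[3, inf]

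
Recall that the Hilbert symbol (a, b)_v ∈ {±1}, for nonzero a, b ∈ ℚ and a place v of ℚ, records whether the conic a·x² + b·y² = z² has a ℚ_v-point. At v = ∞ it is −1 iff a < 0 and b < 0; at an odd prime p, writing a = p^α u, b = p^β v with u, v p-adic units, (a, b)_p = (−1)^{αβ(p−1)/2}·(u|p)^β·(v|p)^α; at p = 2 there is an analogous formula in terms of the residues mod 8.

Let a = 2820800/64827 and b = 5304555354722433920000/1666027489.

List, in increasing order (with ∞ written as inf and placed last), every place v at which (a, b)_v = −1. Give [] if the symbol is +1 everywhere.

(a, b) ≡ (5289, 22038347) mod (ℚ^×)²; places V = {2, 3, 5, 7, 11, 17, 19, 23, 29, 37, 41, 43, 47, ∞}.
(a,b)_37: α=0, u≡35; β=1, v≡31 (mod 37); (35|37)=-1, (31|37)=-1; sign (−1)^0·-1^1·-1^0 = -1.
(a,b)_2: α=6, β=10; u≡1, v≡3 (mod 8); ε(u)ε(v)=0·1, αω(v)=6·1, βω(u)=10·0; sum ≡ 0  ⇒  +1.
(a,b)_19: α=0, u≡16; β=1, v≡5 (mod 19); (16|19)=+1, (5|19)=+1; sign (−1)^0·+1^1·+1^0 = +1.
(a,b)_5: α=2, u≡1; β=4, v≡3 (mod 5); (1|5)=+1, (3|5)=-1; sign (−1)^0·+1^4·-1^2 = +1.
(a,b)_3: α=-3, u≡2; β=0, v≡2 (mod 3); (2|3)=-1, (2|3)=-1; sign (−1)^0·-1^0·-1^-3 = -1.
(a,b)_43: α=1, u≡39; β=2, v≡12 (mod 43); (39|43)=-1, (12|43)=-1; sign (−1)^0·-1^2·-1^1 = -1.
(a,b)_∞: sgn(5289)=+, sgn(22038347)=+, so +1.
(a,b)_11: α=0, u≡1; β=2, v≡3 (mod 11); (1|11)=+1, (3|11)=+1; sign (−1)^0·+1^2·+1^0 = +1.
(a,b)_29: α=0, u≡12; β=1, v≡19 (mod 29); (12|29)=-1, (19|29)=-1; sign (−1)^0·-1^1·-1^0 = -1.
(a,b)_41: α=1, u≡14; β=2, v≡17 (mod 41); (14|41)=-1, (17|41)=-1; sign (−1)^0·-1^2·-1^1 = -1.
(a,b)_23: α=0, u≡15; β=1, v≡16 (mod 23); (15|23)=-1, (16|23)=+1; sign (−1)^0·-1^1·+1^0 = -1.
(a,b)_7: α=-4, u≡4; β=-8, v≡1 (mod 7); (4|7)=+1, (1|7)=+1; sign (−1)^0·+1^-8·+1^-4 = +1.
(a,b)_17: α=0, u≡4; β=-2, v≡6 (mod 17); (4|17)=+1, (6|17)=-1; sign (−1)^0·+1^-2·-1^0 = +1.
(a,b)_47: α=0, u≡37; β=1, v≡5 (mod 47); (37|47)=+1, (5|47)=-1; sign (−1)^0·+1^1·-1^0 = +1.
Ram(5289, 22038347) = {3, 23, 29, 37, 41, 43}; no ℚ_3-point on the conic.

[3, 23, 29, 37, 41, 43]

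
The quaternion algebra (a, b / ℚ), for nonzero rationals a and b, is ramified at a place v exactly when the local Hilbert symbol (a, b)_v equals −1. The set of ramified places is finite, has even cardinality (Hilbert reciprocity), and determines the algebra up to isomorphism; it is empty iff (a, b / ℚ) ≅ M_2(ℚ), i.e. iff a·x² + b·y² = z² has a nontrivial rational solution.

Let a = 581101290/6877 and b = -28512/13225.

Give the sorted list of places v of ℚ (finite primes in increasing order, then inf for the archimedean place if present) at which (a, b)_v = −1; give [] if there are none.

[2, 5]

Mod squares: a ≡ 130, b ≡ -22. Check v ∈ {∞, 2, 3, 5, 7, 11, 13, 23}.
v=∞: 130 > 0 and -22 < 0  ⇒  (a,b)_∞ = +1.
v=7: a=7^2·(≡2), b=7^0·(≡3) mod 7; (2|7)=+1, (3|7)=-1; (−1)^{2·0·3}·(+1)^0·(-1)^2 = +1.
v=2: v_2(a)=1, v_2(b)=5; units ≡ 1, 5 (mod 8); ε·ε+αω+βω = 0·0+1·1+5·0 ≡ 1  ⇒  (a,b)_2 = -1.
v=13: a=13^-1·(≡9), b=13^0·(≡9) mod 13; (9|13)=+1, (9|13)=+1; (−1)^{-1·0·6}·(+1)^0·(+1)^-1 = +1.
v=23: a=23^-2·(≡15), b=23^-2·(≡4) mod 23; (15|23)=-1, (4|23)=+1; (−1)^{-2·-2·11}·(-1)^-2·(+1)^-2 = +1.
v=3: a=3^4·(≡1), b=3^4·(≡2) mod 3; (1|3)=+1, (2|3)=-1; (−1)^{4·4·1}·(+1)^4·(-1)^4 = +1.
v=5: a=5^1·(≡4), b=5^-2·(≡2) mod 5; (4|5)=+1, (2|5)=-1; (−1)^{1·-2·2}·(+1)^-2·(-1)^1 = -1.
v=11: a=11^4·(≡1), b=11^1·(≡5) mod 11; (1|11)=+1, (5|11)=+1; (−1)^{4·1·5}·(+1)^1·(+1)^4 = +1.
(130, -22 / ℚ) ramifies at {2, 5}: a division algebra.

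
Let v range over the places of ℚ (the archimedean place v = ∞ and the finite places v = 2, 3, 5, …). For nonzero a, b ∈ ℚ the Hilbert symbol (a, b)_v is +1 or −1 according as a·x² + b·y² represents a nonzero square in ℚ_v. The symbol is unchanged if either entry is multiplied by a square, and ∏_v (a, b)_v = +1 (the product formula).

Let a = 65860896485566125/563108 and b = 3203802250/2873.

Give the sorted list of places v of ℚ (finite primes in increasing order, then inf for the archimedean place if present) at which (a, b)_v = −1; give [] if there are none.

[2, 5, 11, 17]

Mod squares: a ≡ 85, b ≡ 1591370. Check v ∈ {∞, 2, 3, 5, 7, 11, 13, 17, 23, 37}.
v=3: a=3^12·(≡1), b=3^0·(≡2) mod 3; (1|3)=+1, (2|3)=-1; (−1)^{12·0·1}·(+1)^0·(-1)^12 = +1.
v=5: a=5^3·(≡3), b=5^3·(≡1) mod 5; (3|5)=-1, (1|5)=+1; (−1)^{3·3·2}·(-1)^3·(+1)^3 = -1.
v=11: a=11^0·(≡6), b=11^1·(≡3) mod 11; (6|11)=-1, (3|11)=+1; (−1)^{0·1·5}·(-1)^1·(+1)^0 = -1.
v=7: a=7^-2·(≡4), b=7^0·(≡4) mod 7; (4|7)=+1, (4|7)=+1; (−1)^{-2·0·3}·(+1)^0·(+1)^-2 = +1.
v=∞: 85 > 0 and 1591370 > 0  ⇒  (a,b)_∞ = +1.
v=37: a=37^4·(≡12), b=37^3·(≡30) mod 37; (12|37)=+1, (30|37)=+1; (−1)^{4·3·18}·(+1)^3·(+1)^4 = +1.
v=13: a=13^-2·(≡2), b=13^-2·(≡3) mod 13; (2|13)=-1, (3|13)=+1; (−1)^{-2·-2·6}·(-1)^-2·(+1)^-2 = +1.
v=2: v_2(a)=-2, v_2(b)=1; units ≡ 5, 5 (mod 8); ε·ε+αω+βω = 0·0+-2·1+1·1 ≡ 1  ⇒  (a,b)_2 = -1.
v=17: a=17^-1·(≡10), b=17^-1·(≡2) mod 17; (10|17)=-1, (2|17)=+1; (−1)^{-1·-1·8}·(-1)^-1·(+1)^-1 = -1.
v=23: a=23^2·(≡4), b=23^1·(≡12) mod 23; (4|23)=+1, (12|23)=+1; (−1)^{2·1·11}·(+1)^1·(+1)^2 = +1.
(85, 1591370 / ℚ) ramifies at {2, 5, 11, 17}: a division algebra.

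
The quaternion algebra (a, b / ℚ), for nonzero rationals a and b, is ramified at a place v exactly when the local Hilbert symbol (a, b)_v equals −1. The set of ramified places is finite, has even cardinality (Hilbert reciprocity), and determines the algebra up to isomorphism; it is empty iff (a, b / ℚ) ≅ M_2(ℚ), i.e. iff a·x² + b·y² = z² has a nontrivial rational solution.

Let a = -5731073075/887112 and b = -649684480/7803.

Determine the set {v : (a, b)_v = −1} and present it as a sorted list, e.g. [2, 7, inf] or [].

(a, b) ≡ (-55366, -21090) mod (ℚ^×)²; places V = {2, 3, 5, 7, 13, 17, 19, 31, 37, 47, ∞}.
(a,b)_17: α=0, u≡7; β=-2, v≡10 (mod 17); (7|17)=-1, (10|17)=-1; sign (−1)^0·-1^-2·-1^0 = +1.
(a,b)_∞: sgn(-55366)=−, sgn(-21090)=−, so -1.
(a,b)_47: α=1, u≡35; β=0, v≡45 (mod 47); (35|47)=-1, (45|47)=-1; sign (−1)^0·-1^0·-1^1 = -1.
(a,b)_3: α=-4, u≡2; β=-3, v≡2 (mod 3); (2|3)=-1, (2|3)=-1; sign (−1)^0·-1^-3·-1^-4 = -1.
(a,b)_19: α=1, u≡3; β=3, v≡4 (mod 19); (3|19)=-1, (4|19)=+1; sign (−1)^1·-1^3·+1^1 = +1.
(a,b)_13: α=2, u≡12; β=0, v≡12 (mod 13); (12|13)=+1, (12|13)=+1; sign (−1)^0·+1^0·+1^2 = +1.
(a,b)_7: α=2, u≡4; β=0, v≡2 (mod 7); (4|7)=+1, (2|7)=+1; sign (−1)^0·+1^0·+1^2 = +1.
(a,b)_31: α=1, u≡22; β=0, v≡3 (mod 31); (22|31)=-1, (3|31)=-1; sign (−1)^0·-1^0·-1^1 = -1.
(a,b)_37: α=-2, u≡8; β=1, v≡6 (mod 37); (8|37)=-1, (6|37)=-1; sign (−1)^0·-1^1·-1^-2 = -1.
(a,b)_2: α=-3, β=9; u≡5, v≡7 (mod 8); ε(u)ε(v)=0·1, αω(v)=-3·0, βω(u)=9·1; sum ≡ 1  ⇒  -1.
(a,b)_5: α=2, u≡1; β=1, v≡3 (mod 5); (1|5)=+1, (3|5)=-1; sign (−1)^0·+1^1·-1^2 = +1.
(-55366, -21090 / ℚ) ramifies at {2, 3, 31, 37, 47, ∞}: a division algebra.

[2, 3, 31, 37, 47, inf]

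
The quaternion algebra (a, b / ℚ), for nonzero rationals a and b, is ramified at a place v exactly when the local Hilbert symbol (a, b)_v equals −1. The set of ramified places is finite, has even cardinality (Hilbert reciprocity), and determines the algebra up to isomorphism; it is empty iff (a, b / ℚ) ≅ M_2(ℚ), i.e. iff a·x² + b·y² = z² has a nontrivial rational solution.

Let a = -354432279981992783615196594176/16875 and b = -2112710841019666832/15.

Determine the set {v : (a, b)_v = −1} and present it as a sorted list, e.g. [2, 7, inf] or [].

[5, 29, 37, inf]

Mod squares: a ≡ -31857, b ≡ -57855. Check v ∈ {∞, 2, 3, 5, 7, 19, 29, 37, 41}.
v=41: a=41^3·(≡33), b=41^2·(≡23) mod 41; (33|41)=+1, (23|41)=+1; (−1)^{3·2·20}·(+1)^2·(+1)^3 = +1.
v=29: a=29^4·(≡11), b=29^3·(≡13) mod 29; (11|29)=-1, (13|29)=+1; (−1)^{4·3·14}·(-1)^3·(+1)^4 = -1.
v=37: a=37^3·(≡4), b=37^2·(≡20) mod 37; (4|37)=+1, (20|37)=-1; (−1)^{3·2·18}·(+1)^2·(-1)^3 = -1.
v=3: a=3^-3·(≡1), b=3^-1·(≡2) mod 3; (1|3)=+1, (2|3)=-1; (−1)^{-3·-1·1}·(+1)^-1·(-1)^-3 = +1.
v=∞: -31857 < 0 and -57855 < 0  ⇒  (a,b)_∞ = -1.
v=2: v_2(a)=16, v_2(b)=4; units ≡ 7, 1 (mod 8); ε·ε+αω+βω = 1·0+16·0+4·0 ≡ 0  ⇒  (a,b)_2 = +1.
v=7: a=7^5·(≡5), b=7^3·(≡1) mod 7; (5|7)=-1, (1|7)=+1; (−1)^{5·3·3}·(-1)^3·(+1)^5 = +1.
v=19: a=19^4·(≡6), b=19^3·(≡14) mod 19; (6|19)=+1, (14|19)=-1; (−1)^{4·3·9}·(+1)^3·(-1)^4 = +1.
v=5: a=5^-4·(≡2), b=5^-1·(≡1) mod 5; (2|5)=-1, (1|5)=+1; (−1)^{-4·-1·2}·(-1)^-1·(+1)^-4 = -1.
Ram(-31857, -57855) = {5, 29, 37, ∞}; no ℚ_5-point on the conic.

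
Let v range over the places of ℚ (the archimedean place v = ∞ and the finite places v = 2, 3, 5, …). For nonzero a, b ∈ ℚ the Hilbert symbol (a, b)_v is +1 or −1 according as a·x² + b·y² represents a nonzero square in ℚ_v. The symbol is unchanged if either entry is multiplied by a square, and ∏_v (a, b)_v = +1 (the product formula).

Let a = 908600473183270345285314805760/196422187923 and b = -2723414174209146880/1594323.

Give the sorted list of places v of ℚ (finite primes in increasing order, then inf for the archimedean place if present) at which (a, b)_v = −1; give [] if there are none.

Mod squares: a ≡ 3570, b ≡ -5610. Check v ∈ {∞, 2, 3, 5, 7, 11, 13, 17}.
v=13: a=13^-2·(≡11), b=13^0·(≡2) mod 13; (11|13)=-1, (2|13)=-1; (−1)^{-2·0·6}·(-1)^0·(-1)^-2 = +1.
v=11: a=11^12·(≡8), b=11^7·(≡8) mod 11; (8|11)=-1, (8|11)=-1; (−1)^{12·7·5}·(-1)^7·(-1)^12 = -1.
v=2: v_2(a)=35, v_2(b)=25; units ≡ 1, 3 (mod 8); ε·ε+αω+βω = 0·1+35·1+25·0 ≡ 1  ⇒  (a,b)_2 = -1.
v=5: a=5^1·(≡4), b=5^1·(≡3) mod 5; (4|5)=+1, (3|5)=-1; (−1)^{1·1·2}·(+1)^1·(-1)^1 = -1.
v=∞: 3570 > 0 and -5610 < 0  ⇒  (a,b)_∞ = +1.
v=7: a=7^3·(≡5), b=7^2·(≡2) mod 7; (5|7)=-1, (2|7)=+1; (−1)^{3·2·3}·(-1)^2·(+1)^3 = +1.
v=17: a=17^3·(≡14), b=17^1·(≡5) mod 17; (14|17)=-1, (5|17)=-1; (−1)^{3·1·8}·(-1)^1·(-1)^3 = +1.
v=3: a=3^-19·(≡2), b=3^-13·(≡2) mod 3; (2|3)=-1, (2|3)=-1; (−1)^{-19·-13·1}·(-1)^-13·(-1)^-19 = -1.
|Ram(3570, -5610)| = 4, even; anisotropic at {2, 3, 5, 11}.

[2, 3, 5, 11]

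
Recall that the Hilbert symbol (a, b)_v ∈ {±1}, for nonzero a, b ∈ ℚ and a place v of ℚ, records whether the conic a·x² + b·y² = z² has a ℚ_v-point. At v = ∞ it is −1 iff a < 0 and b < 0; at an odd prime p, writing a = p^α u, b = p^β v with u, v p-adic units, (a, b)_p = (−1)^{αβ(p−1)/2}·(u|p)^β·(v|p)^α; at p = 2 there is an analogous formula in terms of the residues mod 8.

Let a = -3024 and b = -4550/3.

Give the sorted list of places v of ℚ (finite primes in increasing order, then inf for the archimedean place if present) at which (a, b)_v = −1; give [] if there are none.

(a, b) ≡ (-21, -546) mod (ℚ^×)²; places V = {2, 3, 5, 7, 13, ∞}.
(a,b)_3: α=3, u≡2; β=-1, v≡1 (mod 3); (2|3)=-1, (1|3)=+1; sign (−1)^1·-1^-1·+1^3 = +1.
(a,b)_13: α=0, u≡5; β=1, v≡9 (mod 13); (5|13)=-1, (9|13)=+1; sign (−1)^0·-1^1·+1^0 = -1.
(a,b)_2: α=4, β=1; u≡3, v≡7 (mod 8); ε(u)ε(v)=1·1, αω(v)=4·0, βω(u)=1·1; sum ≡ 0  ⇒  +1.
(a,b)_5: α=0, u≡1; β=2, v≡1 (mod 5); (1|5)=+1, (1|5)=+1; sign (−1)^0·+1^2·+1^0 = +1.
(a,b)_∞: sgn(-21)=−, sgn(-546)=−, so -1.
(a,b)_7: α=1, u≡2; β=1, v≡5 (mod 7); (2|7)=+1, (5|7)=-1; sign (−1)^1·+1^1·-1^1 = +1.
|Ram(-21, -546)| = 2, even; anisotropic at {13, ∞}.

[13, inf]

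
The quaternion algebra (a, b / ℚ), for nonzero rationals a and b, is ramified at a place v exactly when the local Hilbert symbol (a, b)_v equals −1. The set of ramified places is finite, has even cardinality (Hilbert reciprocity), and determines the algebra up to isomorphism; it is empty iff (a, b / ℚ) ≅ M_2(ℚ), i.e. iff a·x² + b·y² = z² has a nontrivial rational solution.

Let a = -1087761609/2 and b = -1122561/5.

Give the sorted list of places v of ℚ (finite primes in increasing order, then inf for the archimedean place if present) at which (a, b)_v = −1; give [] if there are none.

[5, inf]

(a, b) ≡ (-836418, -623645) mod (ℚ^×)²; places V = {2, 3, 5, 11, 17, 19, 23, 29, ∞}.
(a,b)_3: α=3, u≡2; β=2, v≡1 (mod 3); (2|3)=-1, (1|3)=+1; sign (−1)^0·-1^2·+1^3 = +1.
(a,b)_5: α=0, u≡3; β=-1, v≡4 (mod 5); (3|5)=-1, (4|5)=+1; sign (−1)^0·-1^-1·+1^0 = -1.
(a,b)_29: α=1, u≡7; β=1, v≡7 (mod 29); (7|29)=+1, (7|29)=+1; sign (−1)^0·+1^1·+1^1 = +1.
(a,b)_17: α=2, u≡2; β=1, v≡16 (mod 17); (2|17)=+1, (16|17)=+1; sign (−1)^0·+1^1·+1^2 = +1.
(a,b)_23: α=1, u≡10; β=1, v≡9 (mod 23); (10|23)=-1, (9|23)=+1; sign (−1)^1·-1^1·+1^1 = +1.
(a,b)_19: α=1, u≡9; β=0, v≡7 (mod 19); (9|19)=+1, (7|19)=+1; sign (−1)^0·+1^0·+1^1 = +1.
(a,b)_2: α=-1, β=0; u≡7, v≡3 (mod 8); ε(u)ε(v)=1·1, αω(v)=-1·1, βω(u)=0·0; sum ≡ 0  ⇒  +1.
(a,b)_∞: sgn(-836418)=−, sgn(-623645)=−, so -1.
(a,b)_11: α=1, u≡9; β=1, v≡8 (mod 11); (9|11)=+1, (8|11)=-1; sign (−1)^1·+1^1·-1^1 = +1.
(-836418, -623645 / ℚ) ramifies at {5, ∞}: a division algebra.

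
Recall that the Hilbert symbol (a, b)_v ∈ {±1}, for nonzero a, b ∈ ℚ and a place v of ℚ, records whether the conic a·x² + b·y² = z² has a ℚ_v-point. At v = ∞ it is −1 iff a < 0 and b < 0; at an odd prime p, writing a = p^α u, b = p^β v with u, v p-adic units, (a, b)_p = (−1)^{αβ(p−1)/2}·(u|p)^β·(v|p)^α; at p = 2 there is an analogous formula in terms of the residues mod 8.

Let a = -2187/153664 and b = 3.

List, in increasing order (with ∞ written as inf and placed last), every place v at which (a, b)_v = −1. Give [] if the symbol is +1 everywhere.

[]

Mod squares: a ≡ -3, b ≡ 3. Check v ∈ {∞, 2, 3, 7}.
v=3: a=3^7·(≡2), b=3^1·(≡1) mod 3; (2|3)=-1, (1|3)=+1; (−1)^{7·1·1}·(-1)^1·(+1)^7 = +1.
v=2: v_2(a)=-6, v_2(b)=0; units ≡ 5, 3 (mod 8); ε·ε+αω+βω = 0·1+-6·1+0·1 ≡ 0  ⇒  (a,b)_2 = +1.
v=∞: -3 < 0 and 3 > 0  ⇒  (a,b)_∞ = +1.
v=7: a=7^-4·(≡4), b=7^0·(≡3) mod 7; (4|7)=+1, (3|7)=-1; (−1)^{-4·0·3}·(+1)^0·(-1)^-4 = +1.
Every local symbol is +1, so the conic -3·x² + 3·y² = z² has ℚ_v-points for all v and hence a ℚ-point; (a, b / ℚ) ≅ M_2(ℚ).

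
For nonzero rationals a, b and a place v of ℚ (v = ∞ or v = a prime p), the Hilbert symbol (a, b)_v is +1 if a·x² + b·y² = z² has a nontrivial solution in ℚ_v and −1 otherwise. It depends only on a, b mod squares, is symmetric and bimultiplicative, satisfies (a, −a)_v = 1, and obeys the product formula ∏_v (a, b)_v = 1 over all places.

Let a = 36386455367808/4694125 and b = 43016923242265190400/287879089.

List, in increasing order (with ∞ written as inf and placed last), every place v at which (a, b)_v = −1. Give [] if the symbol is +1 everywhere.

(a, b) ≡ (170, 546) mod (ℚ^×)²; places V = {2, 3, 5, 7, 13, 17, 19, 31, 47, ∞}.
(a,b)_∞: sgn(170)=+, sgn(546)=+, so +1.
(a,b)_47: α=-2, u≡41; β=-2, v≡5 (mod 47); (41|47)=-1, (5|47)=-1; sign (−1)^0·-1^-2·-1^-2 = +1.
(a,b)_19: α=0, u≡8; β=-4, v≡3 (mod 19); (8|19)=-1, (3|19)=-1; sign (−1)^0·-1^-4·-1^0 = +1.
(a,b)_31: α=2, u≡12; β=0, v≡25 (mod 31); (12|31)=-1, (25|31)=+1; sign (−1)^0·-1^0·+1^2 = +1.
(a,b)_3: α=6, u≡2; β=9, v≡2 (mod 3); (2|3)=-1, (2|3)=-1; sign (−1)^0·-1^9·-1^6 = -1.
(a,b)_7: α=4, u≡2; β=5, v≡2 (mod 7); (2|7)=+1, (2|7)=+1; sign (−1)^0·+1^5·+1^4 = +1.
(a,b)_5: α=-3, u≡1; β=2, v≡4 (mod 5); (1|5)=+1, (4|5)=+1; sign (−1)^0·+1^2·+1^-3 = +1.
(a,b)_17: α=-1, u≡11; β=2, v≡4 (mod 17); (11|17)=-1, (4|17)=+1; sign (−1)^0·-1^2·+1^-1 = +1.
(a,b)_13: α=2, u≡10; β=3, v≡3 (mod 13); (10|13)=+1, (3|13)=+1; sign (−1)^0·+1^3·+1^2 = +1.
(a,b)_2: α=7, β=13; u≡5, v≡1 (mod 8); ε(u)ε(v)=0·0, αω(v)=7·0, βω(u)=13·1; sum ≡ 1  ⇒  -1.
Ram(170, 546) = {2, 3}; no ℚ_2-point on the conic.

[2, 3]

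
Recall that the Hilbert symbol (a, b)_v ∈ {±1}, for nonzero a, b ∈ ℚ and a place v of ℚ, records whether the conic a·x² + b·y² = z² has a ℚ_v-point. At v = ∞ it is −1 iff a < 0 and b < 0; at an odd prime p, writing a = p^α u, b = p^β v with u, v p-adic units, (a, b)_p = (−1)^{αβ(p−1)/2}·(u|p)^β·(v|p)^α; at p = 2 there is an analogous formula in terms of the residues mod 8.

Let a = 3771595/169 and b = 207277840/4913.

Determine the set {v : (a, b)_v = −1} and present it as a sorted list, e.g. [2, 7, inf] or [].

[]

(a, b) ≡ (2755, 37145) mod (ℚ^×)²; places V = {2, 5, 7, 11, 13, 17, 19, 23, 29, 37, ∞}.
(a,b)_2: α=0, β=4; u≡3, v≡1 (mod 8); ε(u)ε(v)=1·0, αω(v)=0·0, βω(u)=4·1; sum ≡ 0  ⇒  +1.
(a,b)_17: α=0, u≡8; β=-3, v≡2 (mod 17); (8|17)=+1, (2|17)=+1; sign (−1)^0·+1^-3·+1^0 = +1.
(a,b)_37: α=2, u≡29; β=0, v≡1 (mod 37); (29|37)=-1, (1|37)=+1; sign (−1)^0·-1^0·+1^2 = +1.
(a,b)_11: α=0, u≡9; β=2, v≡3 (mod 11); (9|11)=+1, (3|11)=+1; sign (−1)^0·+1^2·+1^0 = +1.
(a,b)_23: α=0, u≡4; β=1, v≡19 (mod 23); (4|23)=+1, (19|23)=-1; sign (−1)^0·+1^1·-1^0 = +1.
(a,b)_7: α=0, u≡2; β=2, v≡3 (mod 7); (2|7)=+1, (3|7)=-1; sign (−1)^0·+1^2·-1^0 = +1.
(a,b)_19: α=1, u≡13; β=1, v≡17 (mod 19); (13|19)=-1, (17|19)=+1; sign (−1)^1·-1^1·+1^1 = +1.
(a,b)_5: α=1, u≡1; β=1, v≡1 (mod 5); (1|5)=+1, (1|5)=+1; sign (−1)^0·+1^1·+1^1 = +1.
(a,b)_∞: sgn(2755)=+, sgn(37145)=+, so +1.
(a,b)_29: α=1, u≡2; β=0, v≡9 (mod 29); (2|29)=-1, (9|29)=+1; sign (−1)^0·-1^0·+1^1 = +1.
(a,b)_13: α=-2, u≡9; β=0, v≡10 (mod 13); (9|13)=+1, (10|13)=+1; sign (−1)^0·+1^0·+1^-2 = +1.
Ram(a, b) = ∅: the form 2755·x² + 37145·y² − z² is isotropic over every ℚ_v, so by Hasse–Minkowski it is isotropic over ℚ.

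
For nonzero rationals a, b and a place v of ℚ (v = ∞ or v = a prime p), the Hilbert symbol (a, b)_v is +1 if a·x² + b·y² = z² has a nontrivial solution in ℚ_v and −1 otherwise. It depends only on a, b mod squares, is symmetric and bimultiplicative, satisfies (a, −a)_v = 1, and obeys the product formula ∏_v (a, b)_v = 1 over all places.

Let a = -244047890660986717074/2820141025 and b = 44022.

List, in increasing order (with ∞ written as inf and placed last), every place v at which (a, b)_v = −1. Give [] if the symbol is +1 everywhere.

[3, 29]

(a, b) ≡ (-14674, 44022) mod (ℚ^×)²; places V = {2, 3, 5, 7, 11, 13, 19, 23, 29, 31, 43, ∞}.
(a,b)_29: α=3, u≡24; β=1, v≡10 (mod 29); (24|29)=+1, (10|29)=-1; sign (−1)^0·+1^1·-1^3 = -1.
(a,b)_7: α=2, u≡3; β=0, v≡6 (mod 7); (3|7)=-1, (6|7)=-1; sign (−1)^0·-1^0·-1^2 = +1.
(a,b)_43: α=-2, u≡32; β=0, v≡33 (mod 43); (32|43)=-1, (33|43)=-1; sign (−1)^0·-1^0·-1^-2 = +1.
(a,b)_2: α=1, β=1; u≡7, v≡3 (mod 8); ε(u)ε(v)=1·1, αω(v)=1·1, βω(u)=1·0; sum ≡ 0  ⇒  +1.
(a,b)_∞: sgn(-14674)=−, sgn(44022)=+, so +1.
(a,b)_5: α=-2, u≡1; β=0, v≡2 (mod 5); (1|5)=+1, (2|5)=-1; sign (−1)^0·+1^0·-1^-2 = +1.
(a,b)_23: α=3, u≡4; β=1, v≡5 (mod 23); (4|23)=+1, (5|23)=-1; sign (−1)^1·+1^1·-1^3 = +1.
(a,b)_31: α=2, u≡14; β=0, v≡2 (mod 31); (14|31)=+1, (2|31)=+1; sign (−1)^0·+1^0·+1^2 = +1.
(a,b)_13: α=-2, u≡4; β=0, v≡4 (mod 13); (4|13)=+1, (4|13)=+1; sign (−1)^0·+1^0·+1^-2 = +1.
(a,b)_3: α=8, u≡2; β=1, v≡1 (mod 3); (2|3)=-1, (1|3)=+1; sign (−1)^0·-1^1·+1^8 = -1.
(a,b)_19: α=-2, u≡3; β=0, v≡18 (mod 19); (3|19)=-1, (18|19)=-1; sign (−1)^0·-1^0·-1^-2 = +1.
(a,b)_11: α=3, u≡2; β=1, v≡9 (mod 11); (2|11)=-1, (9|11)=+1; sign (−1)^1·-1^1·+1^3 = +1.
|Ram(-14674, 44022)| = 2, even; anisotropic at {3, 29}.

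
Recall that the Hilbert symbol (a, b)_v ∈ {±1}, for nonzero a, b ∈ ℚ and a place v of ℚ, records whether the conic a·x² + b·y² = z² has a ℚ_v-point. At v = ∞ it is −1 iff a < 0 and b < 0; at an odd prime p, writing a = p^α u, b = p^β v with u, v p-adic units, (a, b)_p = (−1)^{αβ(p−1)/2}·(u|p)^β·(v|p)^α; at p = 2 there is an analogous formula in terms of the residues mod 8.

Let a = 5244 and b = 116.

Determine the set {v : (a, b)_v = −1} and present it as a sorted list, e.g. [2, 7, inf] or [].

[3, 19]

(a, b) ≡ (1311, 29) mod (ℚ^×)²; places V = {2, 3, 19, 23, 29, ∞}.
(a,b)_∞: sgn(1311)=+, sgn(29)=+, so +1.
(a,b)_23: α=1, u≡21; β=0, v≡1 (mod 23); (21|23)=-1, (1|23)=+1; sign (−1)^0·-1^0·+1^1 = +1.
(a,b)_29: α=0, u≡24; β=1, v≡4 (mod 29); (24|29)=+1, (4|29)=+1; sign (−1)^0·+1^1·+1^0 = +1.
(a,b)_19: α=1, u≡10; β=0, v≡2 (mod 19); (10|19)=-1, (2|19)=-1; sign (−1)^0·-1^0·-1^1 = -1.
(a,b)_3: α=1, u≡2; β=0, v≡2 (mod 3); (2|3)=-1, (2|3)=-1; sign (−1)^0·-1^0·-1^1 = -1.
(a,b)_2: α=2, β=2; u≡7, v≡5 (mod 8); ε(u)ε(v)=1·0, αω(v)=2·1, βω(u)=2·0; sum ≡ 0  ⇒  +1.
Ram(1311, 29) = {3, 19}; no ℚ_3-point on the conic.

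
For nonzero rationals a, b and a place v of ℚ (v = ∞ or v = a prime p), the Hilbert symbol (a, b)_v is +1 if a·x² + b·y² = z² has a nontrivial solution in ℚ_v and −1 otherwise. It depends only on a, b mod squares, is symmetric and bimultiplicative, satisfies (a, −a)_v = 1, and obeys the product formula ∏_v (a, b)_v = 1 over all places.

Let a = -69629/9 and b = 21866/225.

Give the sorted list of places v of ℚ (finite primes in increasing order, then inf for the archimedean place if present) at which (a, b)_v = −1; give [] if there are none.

[2, 29]

Mod squares: a ≡ -29, b ≡ 26. Check v ∈ {∞, 2, 3, 5, 7, 13, 29}.
v=2: v_2(a)=0, v_2(b)=1; units ≡ 3, 5 (mod 8); ε·ε+αω+βω = 1·0+0·1+1·1 ≡ 1  ⇒  (a,b)_2 = -1.
v=13: a=13^0·(≡10), b=13^1·(≡11) mod 13; (10|13)=+1, (11|13)=-1; (−1)^{0·1·6}·(+1)^1·(-1)^0 = +1.
v=∞: -29 < 0 and 26 > 0  ⇒  (a,b)_∞ = +1.
v=7: a=7^4·(≡3), b=7^0·(≡5) mod 7; (3|7)=-1, (5|7)=-1; (−1)^{4·0·3}·(-1)^0·(-1)^4 = +1.
v=5: a=5^0·(≡4), b=5^-2·(≡4) mod 5; (4|5)=+1, (4|5)=+1; (−1)^{0·-2·2}·(+1)^-2·(+1)^0 = +1.
v=3: a=3^-2·(≡1), b=3^-2·(≡2) mod 3; (1|3)=+1, (2|3)=-1; (−1)^{-2·-2·1}·(+1)^-2·(-1)^-2 = +1.
v=29: a=29^1·(≡20), b=29^2·(≡17) mod 29; (20|29)=+1, (17|29)=-1; (−1)^{1·2·14}·(+1)^2·(-1)^1 = -1.
Ram(-29, 26) = {2, 29}; no ℚ_2-point on the conic.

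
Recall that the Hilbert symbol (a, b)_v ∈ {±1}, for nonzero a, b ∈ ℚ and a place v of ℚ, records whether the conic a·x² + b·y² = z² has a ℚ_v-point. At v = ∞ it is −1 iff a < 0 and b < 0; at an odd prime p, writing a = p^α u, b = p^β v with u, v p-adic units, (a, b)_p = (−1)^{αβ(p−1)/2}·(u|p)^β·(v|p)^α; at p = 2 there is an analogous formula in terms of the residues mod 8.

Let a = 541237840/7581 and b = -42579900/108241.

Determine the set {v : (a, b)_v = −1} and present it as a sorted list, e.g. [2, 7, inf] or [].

(a, b) ≡ (5870865, -391) mod (ℚ^×)²; places V = {2, 3, 5, 7, 11, 13, 17, 19, 23, 47, ∞}.
(a,b)_11: α=3, u≡7; β=2, v≡1 (mod 11); (7|11)=-1, (1|11)=+1; sign (−1)^0·-1^2·+1^3 = +1.
(a,b)_∞: sgn(5870865)=+, sgn(-391)=−, so +1.
(a,b)_13: α=1, u≡5; β=0, v≡9 (mod 13); (5|13)=-1, (9|13)=+1; sign (−1)^0·-1^0·+1^1 = +1.
(a,b)_19: α=-2, u≡1; β=0, v≡13 (mod 19); (1|19)=+1, (13|19)=-1; sign (−1)^0·+1^0·-1^-2 = +1.
(a,b)_3: α=-1, u≡1; β=2, v≡2 (mod 3); (1|3)=+1, (2|3)=-1; sign (−1)^0·+1^2·-1^-1 = -1.
(a,b)_17: α=1, u≡12; β=1, v≡6 (mod 17); (12|17)=-1, (6|17)=-1; sign (−1)^0·-1^1·-1^1 = +1.
(a,b)_47: α=0, u≡36; β=-2, v≡16 (mod 47); (36|47)=+1, (16|47)=+1; sign (−1)^0·+1^-2·+1^0 = +1.
(a,b)_7: α=-1, u≡2; β=-2, v≡2 (mod 7); (2|7)=+1, (2|7)=+1; sign (−1)^0·+1^-2·+1^-1 = +1.
(a,b)_23: α=1, u≡13; β=1, v≡13 (mod 23); (13|23)=+1, (13|23)=+1; sign (−1)^1·+1^1·+1^1 = -1.
(a,b)_2: α=4, β=2; u≡1, v≡1 (mod 8); ε(u)ε(v)=0·0, αω(v)=4·0, βω(u)=2·0; sum ≡ 0  ⇒  +1.
(a,b)_5: α=1, u≡3; β=2, v≡4 (mod 5); (3|5)=-1, (4|5)=+1; sign (−1)^0·-1^2·+1^1 = +1.
Ram(5870865, -391) = {3, 23}; no ℚ_3-point on the conic.

[3, 23]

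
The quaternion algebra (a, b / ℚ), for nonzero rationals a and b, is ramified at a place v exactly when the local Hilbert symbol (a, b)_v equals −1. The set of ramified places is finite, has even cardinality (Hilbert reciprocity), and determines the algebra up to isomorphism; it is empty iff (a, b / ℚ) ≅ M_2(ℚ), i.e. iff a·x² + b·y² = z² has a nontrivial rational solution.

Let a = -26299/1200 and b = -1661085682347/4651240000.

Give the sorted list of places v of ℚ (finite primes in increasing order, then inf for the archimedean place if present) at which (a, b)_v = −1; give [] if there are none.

[3, inf]

Mod squares: a ≡ -273, b ≡ -3. Check v ∈ {∞, 2, 3, 5, 7, 11, 13, 17, 31, 37}.
v=11: a=11^0·(≡2), b=11^-2·(≡6) mod 11; (2|11)=-1, (6|11)=-1; (−1)^{0·-2·5}·(-1)^-2·(-1)^0 = +1.
v=7: a=7^1·(≡3), b=7^2·(≡4) mod 7; (3|7)=-1, (4|7)=+1; (−1)^{1·2·3}·(-1)^2·(+1)^1 = +1.
v=2: v_2(a)=-4, v_2(b)=-6; units ≡ 7, 5 (mod 8); ε·ε+αω+βω = 1·0+-4·1+-6·0 ≡ 0  ⇒  (a,b)_2 = +1.
v=37: a=37^0·(≡19), b=37^2·(≡3) mod 37; (19|37)=-1, (3|37)=+1; (−1)^{0·2·18}·(-1)^2·(+1)^0 = +1.
v=31: a=31^0·(≡15), b=31^-2·(≡1) mod 31; (15|31)=-1, (1|31)=+1; (−1)^{0·-2·15}·(-1)^-2·(+1)^0 = +1.
v=13: a=13^1·(≡11), b=13^4·(≡1) mod 13; (11|13)=-1, (1|13)=+1; (−1)^{1·4·6}·(-1)^4·(+1)^1 = +1.
v=5: a=5^-2·(≡2), b=5^-4·(≡2) mod 5; (2|5)=-1, (2|5)=-1; (−1)^{-2·-4·2}·(-1)^-4·(-1)^-2 = +1.
v=17: a=17^2·(≡13), b=17^2·(≡14) mod 17; (13|17)=+1, (14|17)=-1; (−1)^{2·2·8}·(+1)^2·(-1)^2 = +1.
v=∞: -273 < 0 and -3 < 0  ⇒  (a,b)_∞ = -1.
v=3: a=3^-1·(≡2), b=3^1·(≡2) mod 3; (2|3)=-1, (2|3)=-1; (−1)^{-1·1·1}·(-1)^1·(-1)^-1 = -1.
Ram(-273, -3) = {3, ∞}; no ℚ_3-point on the conic.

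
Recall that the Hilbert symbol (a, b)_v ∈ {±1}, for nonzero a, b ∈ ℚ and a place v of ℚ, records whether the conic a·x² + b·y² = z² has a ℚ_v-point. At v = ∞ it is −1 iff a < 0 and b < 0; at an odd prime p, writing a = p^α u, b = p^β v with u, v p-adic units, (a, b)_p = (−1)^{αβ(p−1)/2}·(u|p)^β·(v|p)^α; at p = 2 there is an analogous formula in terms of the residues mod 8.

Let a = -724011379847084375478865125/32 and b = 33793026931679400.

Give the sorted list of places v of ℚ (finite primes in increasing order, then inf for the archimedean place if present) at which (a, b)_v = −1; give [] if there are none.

[17, 23, 31, 53]

(a, b) ≡ (-49290, 2346) mod (ℚ^×)²; places V = {2, 3, 5, 7, 11, 17, 23, 31, 53, ∞}.
(a,b)_2: α=-5, β=3; u≡3, v≡5 (mod 8); ε(u)ε(v)=1·0, αω(v)=-5·1, βω(u)=3·1; sum ≡ 0  ⇒  +1.
(a,b)_11: α=4, u≡5; β=2, v≡4 (mod 11); (5|11)=+1, (4|11)=+1; sign (−1)^0·+1^2·+1^4 = +1.
(a,b)_31: α=3, u≡24; β=2, v≡30 (mod 31); (24|31)=-1, (30|31)=-1; sign (−1)^0·-1^2·-1^3 = -1.
(a,b)_53: α=3, u≡16; β=2, v≡50 (mod 53); (16|53)=+1, (50|53)=-1; sign (−1)^0·+1^2·-1^3 = -1.
(a,b)_23: α=2, u≡14; β=1, v≡19 (mod 23); (14|23)=-1, (19|23)=-1; sign (−1)^0·-1^1·-1^2 = -1.
(a,b)_7: α=4, u≡2; β=2, v≡4 (mod 7); (2|7)=+1, (4|7)=+1; sign (−1)^0·+1^2·+1^4 = +1.
(a,b)_∞: sgn(-49290)=−, sgn(2346)=+, so +1.
(a,b)_3: α=5, u≡1; β=3, v≡2 (mod 3); (1|3)=+1, (2|3)=-1; sign (−1)^1·+1^3·-1^5 = +1.
(a,b)_17: α=2, u≡3; β=1, v≡16 (mod 17); (3|17)=-1, (16|17)=+1; sign (−1)^0·-1^1·+1^2 = -1.
(a,b)_5: α=3, u≡2; β=2, v≡1 (mod 5); (2|5)=-1, (1|5)=+1; sign (−1)^0·-1^2·+1^3 = +1.
|Ram(-49290, 2346)| = 4, even; anisotropic at {17, 23, 31, 53}.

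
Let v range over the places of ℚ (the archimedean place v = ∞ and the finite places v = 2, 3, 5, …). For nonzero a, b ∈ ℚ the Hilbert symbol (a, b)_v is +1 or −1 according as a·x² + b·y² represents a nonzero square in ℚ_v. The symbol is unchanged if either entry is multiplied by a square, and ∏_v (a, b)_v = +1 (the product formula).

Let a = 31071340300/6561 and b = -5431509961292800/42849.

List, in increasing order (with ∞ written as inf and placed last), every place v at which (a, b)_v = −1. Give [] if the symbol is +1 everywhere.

[7, 13, 17, 19]

Mod squares: a ≡ 323323, b ≡ -7. Check v ∈ {∞, 2, 3, 5, 7, 11, 13, 17, 19, 23, 31}.
v=13: a=13^1·(≡11), b=13^0·(≡5) mod 13; (11|13)=-1, (5|13)=-1; (−1)^{1·0·6}·(-1)^0·(-1)^1 = -1.
v=19: a=19^1·(≡15), b=19^2·(≡12) mod 19; (15|19)=-1, (12|19)=-1; (−1)^{1·2·9}·(-1)^2·(-1)^1 = -1.
v=5: a=5^2·(≡2), b=5^2·(≡2) mod 5; (2|5)=-1, (2|5)=-1; (−1)^{2·2·2}·(-1)^2·(-1)^2 = +1.
v=17: a=17^1·(≡13), b=17^2·(≡12) mod 17; (13|17)=+1, (12|17)=-1; (−1)^{1·2·8}·(+1)^2·(-1)^1 = -1.
v=31: a=31^2·(≡27), b=31^0·(≡6) mod 31; (27|31)=-1, (6|31)=-1; (−1)^{2·0·15}·(-1)^0·(-1)^2 = +1.
v=∞: 323323 > 0 and -7 < 0  ⇒  (a,b)_∞ = +1.
v=11: a=11^1·(≡3), b=11^2·(≡1) mod 11; (3|11)=+1, (1|11)=+1; (−1)^{1·2·5}·(+1)^2·(+1)^1 = +1.
v=23: a=23^0·(≡12), b=23^-2·(≡3) mod 23; (12|23)=+1, (3|23)=+1; (−1)^{0·-2·11}·(+1)^-2·(+1)^0 = +1.
v=3: a=3^-8·(≡1), b=3^-4·(≡2) mod 3; (1|3)=+1, (2|3)=-1; (−1)^{-8·-4·1}·(+1)^-4·(-1)^-8 = +1.
v=2: v_2(a)=2, v_2(b)=10; units ≡ 3, 1 (mod 8); ε·ε+αω+βω = 1·0+2·0+10·1 ≡ 0  ⇒  (a,b)_2 = +1.
v=7: a=7^1·(≡6), b=7^5·(≡6) mod 7; (6|7)=-1, (6|7)=-1; (−1)^{1·5·3}·(-1)^5·(-1)^1 = -1.
|Ram(323323, -7)| = 4, even; anisotropic at {7, 13, 17, 19}.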